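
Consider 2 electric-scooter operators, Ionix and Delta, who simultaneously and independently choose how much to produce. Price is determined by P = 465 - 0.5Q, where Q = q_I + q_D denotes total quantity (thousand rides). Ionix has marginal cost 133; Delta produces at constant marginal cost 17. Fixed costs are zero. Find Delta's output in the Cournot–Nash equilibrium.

376

Ionix's profit: π_I = (465 - 0.5Q)q_I - (133q_I). Setting ∂π_I/∂q_I = 0: 332 - q_I - (1/2)(q_D) = 0.
Delta's first-order condition: 448 - q_D - (1/2)(q_I) = 0.
Rearranging gives the reaction functions q_I = (332 - (1/2)q_D) and q_D = (448 - (1/2)q_I).
Solving the pair: q_I = 144, q_D = 376.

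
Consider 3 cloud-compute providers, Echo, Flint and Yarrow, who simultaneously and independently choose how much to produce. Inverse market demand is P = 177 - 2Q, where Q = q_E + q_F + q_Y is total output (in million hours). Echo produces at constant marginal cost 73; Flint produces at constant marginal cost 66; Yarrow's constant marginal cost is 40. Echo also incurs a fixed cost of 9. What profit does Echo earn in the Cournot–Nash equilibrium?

Echo's profit: π_E = (177 - 2Q)q_E - (73q_E). Setting ∂π_E/∂q_E = 0: 104 - 4q_E - 2(q_F + q_Y) = 0.
Flint's first-order condition: 111 - 4q_F - 2(q_E + q_Y) = 0.
Yarrow's first-order condition: 137 - 4q_Y - 2(q_E + q_F) = 0.
Adding the 3 first-order conditions: 352 − 8Q = 0, so Q = 44.
Back-substituting: q_E = (104 − 88)/2 = 8, q_F = (111 − 88)/2 = 23/2, q_Y = (137 − 88)/2 = 49/2.
Price P = 177 - 2·44 = 89.
Echo's profit: (89 - 73)·8 - 9 = 119.

119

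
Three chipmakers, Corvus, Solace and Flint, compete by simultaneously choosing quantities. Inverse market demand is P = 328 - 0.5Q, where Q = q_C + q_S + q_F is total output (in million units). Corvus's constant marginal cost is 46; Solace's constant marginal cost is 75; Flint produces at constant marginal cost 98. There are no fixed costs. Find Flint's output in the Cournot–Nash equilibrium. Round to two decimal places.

77.50

Corvus's profit: π_C = (328 - 0.5Q)q_C - (46q_C). Setting ∂π_C/∂q_C = 0: 282 - q_C - (1/2)(q_S + q_F) = 0.
Solace's profit: π_S = (328 - 0.5Q)q_S - (75q_S). Setting ∂π_S/∂q_S = 0: 253 - q_S - (1/2)(q_C + q_F) = 0.
Flint's first-order condition: 230 - q_F - (1/2)(q_C + q_S) = 0.
Adding the 3 conditions: 765 − Q − Q = 0, i.e. Q = 765/2.
Back-substituting: q_C = (282 − 765/4)/(1/2) = 363/2, q_S = (253 − 765/4)/(1/2) = 247/2, q_F = (230 − 765/4)/(1/2) = 155/2.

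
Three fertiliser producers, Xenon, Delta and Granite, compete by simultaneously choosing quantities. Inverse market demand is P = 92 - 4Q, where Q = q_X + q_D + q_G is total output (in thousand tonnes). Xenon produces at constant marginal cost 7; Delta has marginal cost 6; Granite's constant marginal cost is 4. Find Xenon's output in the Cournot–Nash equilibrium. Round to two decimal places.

5.06

Xenon's profit: π_X = (92 - 4Q)q_X - (7q_X). Setting ∂π_X/∂q_X = 0: 85 - 8q_X - 4(q_D + q_G) = 0.
Delta's profit: π_D = (92 - 4Q)q_D - (6q_D). Setting ∂π_D/∂q_D = 0: 86 - 8q_D - 4(q_X + q_G) = 0.
Granite's first-order condition: 88 - 8q_G - 4(q_X + q_D) = 0.
Adding the 3 first-order conditions: 259 − 16Q = 0, so Q = 259/16.
Back-substituting: q_X = (85 − 259/4)/4 = 81/16, q_D = (86 − 259/4)/4 = 85/16, q_G = (88 − 259/4)/4 = 93/16.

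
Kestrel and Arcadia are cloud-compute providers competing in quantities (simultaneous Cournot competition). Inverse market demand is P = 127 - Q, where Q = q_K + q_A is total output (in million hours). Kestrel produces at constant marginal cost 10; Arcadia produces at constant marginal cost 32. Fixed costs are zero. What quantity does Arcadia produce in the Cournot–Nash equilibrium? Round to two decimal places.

Kestrel's profit: π_K = (127 - Q)q_K - (10q_K). Setting ∂π_K/∂q_K = 0: 117 - 2q_K - (q_A) = 0.
Arcadia's first-order condition: 95 - 2q_A - (q_K) = 0.
Best responses: q_K = (117 - q_A)/2, q_A = (95 - q_K)/2.
Substituting one into the other gives q_K = 139/3 and q_A = 73/3.

24.33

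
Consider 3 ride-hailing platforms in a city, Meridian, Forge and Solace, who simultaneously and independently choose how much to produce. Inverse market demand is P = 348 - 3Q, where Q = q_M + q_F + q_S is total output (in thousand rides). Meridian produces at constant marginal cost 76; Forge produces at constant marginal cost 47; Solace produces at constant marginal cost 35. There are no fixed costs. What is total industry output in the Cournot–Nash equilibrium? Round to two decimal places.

73.83

Meridian's profit: π_M = (348 - 3Q)q_M - (76q_M). Setting ∂π_M/∂q_M = 0: 272 - 6q_M - 3(q_F + q_S) = 0.
Forge's first-order condition: 301 - 6q_F - 3(q_M + q_S) = 0.
Solace's profit: π_S = (348 - 3Q)q_S - (35q_S). Setting ∂π_S/∂q_S = 0: 313 - 6q_S - 3(q_M + q_F) = 0.
Summing all 3 equations gives 886 − 12Q = 0, hence Q = 443/6.
Back-substituting: q_M = (272 − 443/2)/3 = 101/6, q_F = (301 − 443/2)/3 = 53/2, q_S = (313 − 443/2)/3 = 61/2.
Total output Q = 101/6 + 53/2 + 61/2 = 443/6.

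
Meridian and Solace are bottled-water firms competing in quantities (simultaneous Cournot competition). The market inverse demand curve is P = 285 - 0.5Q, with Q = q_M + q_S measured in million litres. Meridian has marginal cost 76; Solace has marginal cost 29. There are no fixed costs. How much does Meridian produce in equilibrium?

108

Meridian's profit: π_M = (285 - 0.5Q)q_M - (76q_M). Setting ∂π_M/∂q_M = 0: 209 - q_M - (1/2)(q_S) = 0.
Solace's profit: π_S = (285 - 0.5Q)q_S - (29q_S). Setting ∂π_S/∂q_S = 0: 256 - q_S - (1/2)(q_M) = 0.
Best responses: q_M = (209 - (1/2)q_S), q_S = (256 - (1/2)q_M).
Solving the pair: q_M = 108, q_S = 202.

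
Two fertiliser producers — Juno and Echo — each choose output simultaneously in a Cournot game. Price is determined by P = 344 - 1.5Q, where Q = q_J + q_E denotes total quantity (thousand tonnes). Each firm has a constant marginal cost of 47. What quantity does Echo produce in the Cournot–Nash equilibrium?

66

A representative firm's profit is π_i = q_i(344 - 1.5Q) - 47q_i.
Setting ∂π_i/∂q_i = 0 with rivals' quantities fixed: 297 - 3q_i - (3/2)q_j = 0.
By symmetry each firm produces the same amount; substituting q_j = q_i yields q_i = 297/(9/2) = 66.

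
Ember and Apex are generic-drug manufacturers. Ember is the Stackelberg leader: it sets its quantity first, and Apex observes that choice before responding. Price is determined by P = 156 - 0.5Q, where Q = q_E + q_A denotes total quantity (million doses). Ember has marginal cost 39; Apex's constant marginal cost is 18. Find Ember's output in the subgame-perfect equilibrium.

The follower Apex best-responds to any q_E: π_A = (156 - 0.5Q)q_A - 18q_A.
Setting the follower's marginal profit to zero, 138 - (1/2)q_E - q_A = 0, i.e. q_A = (138 - (1/2)q_E).
The leader anticipates this reaction. Substituting into P = 156 - 0.5Q gives P = 87 - (1/4)q_E, so π_E = (87 - (1/4)q_E)q_E - 39q_E.
Leader FOC: 48 - (1/2)q_E = 0, so q_E = 96.
Then q_A = (138 - (1/2)·96) = 90.

96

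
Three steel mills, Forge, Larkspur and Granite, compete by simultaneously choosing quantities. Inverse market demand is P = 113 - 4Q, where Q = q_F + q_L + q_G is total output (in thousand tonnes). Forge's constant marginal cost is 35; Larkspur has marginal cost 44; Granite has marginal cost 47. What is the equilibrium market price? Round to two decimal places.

59.75

Forge's profit: π_F = (113 - 4Q)q_F - (35q_F). Setting ∂π_F/∂q_F = 0: 78 - 8q_F - 4(q_L + q_G) = 0.
Larkspur's profit: π_L = (113 - 4Q)q_L - (44q_L). Setting ∂π_L/∂q_L = 0: 69 - 8q_L - 4(q_F + q_G) = 0.
Granite's profit: π_G = (113 - 4Q)q_G - (47q_G). Setting ∂π_G/∂q_G = 0: 66 - 8q_G - 4(q_F + q_L) = 0.
Summing all 3 equations gives 213 − 16Q = 0, hence Q = 213/16.
Back-substituting: q_F = (78 − 213/4)/4 = 99/16, q_L = (69 − 213/4)/4 = 63/16, q_G = (66 − 213/4)/4 = 51/16.
Total output Q = 213/16, so price P = 113 - 4·(213/16) = 239/4.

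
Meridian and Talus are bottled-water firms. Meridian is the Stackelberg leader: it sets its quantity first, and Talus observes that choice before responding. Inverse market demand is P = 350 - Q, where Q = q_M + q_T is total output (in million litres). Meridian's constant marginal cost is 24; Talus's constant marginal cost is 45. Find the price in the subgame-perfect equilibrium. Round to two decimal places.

110.75

The follower Talus best-responds to any q_M: π_T = (350 - Q)q_T - 45q_T.
∂π_T/∂q_T = 305 - q_M - 2q_T = 0 gives the reaction function q_T = (305 - q_M)/2.
Meridian substitutes q_T(q_M) into its own profit: π_M = q_M(350 - q_M - (305 - q_M)/2) - 24q_M = (395/2 - (1/2)q_M)q_M - 24q_M.
Maximising: ∂π_M/∂q_M = 347/2 - q_M = 0, giving q_M = 347/2.
Then q_T = (305 - 347/2)/2 = 263/4.
Total output Q = 957/4, so price P = 350 - 957/4 = 443/4.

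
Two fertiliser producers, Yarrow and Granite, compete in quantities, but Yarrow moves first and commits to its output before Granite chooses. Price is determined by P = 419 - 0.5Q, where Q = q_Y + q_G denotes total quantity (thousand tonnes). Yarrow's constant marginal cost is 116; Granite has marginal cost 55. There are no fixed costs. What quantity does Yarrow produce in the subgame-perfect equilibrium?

242

Solve by backward induction. Given q_Y, the follower Granite maximises π_G = (419 - (1/2)q_Y - (1/2)q_G)q_G - 55q_G.
Follower FOC: 364 - (1/2)q_Y - q_G = 0, so q_G(q_Y) = (364 - (1/2)q_Y).
The leader anticipates this reaction. Substituting into P = 419 - 0.5Q gives P = 237 - (1/4)q_Y, so π_Y = (237 - (1/4)q_Y)q_Y - 116q_Y.
The leader's first-order condition 121 - (1/2)q_Y = 0 yields q_Y = 242.
Then q_G = (364 - (1/2)·242) = 243.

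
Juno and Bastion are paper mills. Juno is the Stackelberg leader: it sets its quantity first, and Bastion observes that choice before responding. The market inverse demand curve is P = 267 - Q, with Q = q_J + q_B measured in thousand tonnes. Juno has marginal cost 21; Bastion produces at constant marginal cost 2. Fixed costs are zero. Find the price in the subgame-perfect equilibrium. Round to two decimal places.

The follower Bastion best-responds to any q_J: π_B = (267 - Q)q_B - 2q_B.
Setting the follower's marginal profit to zero, 265 - q_J - 2q_B = 0, i.e. q_B = (265 - q_J)/2.
The leader anticipates this reaction. Substituting into P = 267 - Q gives P = 269/2 - (1/2)q_J, so π_J = (269/2 - (1/2)q_J)q_J - 21q_J.
The leader's first-order condition 227/2 - q_J = 0 yields q_J = 227/2.
Then q_B = (265 - 227/2)/2 = 303/4.
Total output Q = 757/4, so price P = 267 - 757/4 = 311/4.

77.75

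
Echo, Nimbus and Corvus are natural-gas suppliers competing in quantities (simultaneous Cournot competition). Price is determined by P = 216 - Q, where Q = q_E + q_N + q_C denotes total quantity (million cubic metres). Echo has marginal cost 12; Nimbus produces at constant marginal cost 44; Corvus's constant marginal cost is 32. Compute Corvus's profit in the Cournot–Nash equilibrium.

Echo's profit: π_E = (216 - Q)q_E - (12q_E). Setting ∂π_E/∂q_E = 0: 204 - 2q_E - (q_N + q_C) = 0.
Nimbus's profit: π_N = (216 - Q)q_N - (44q_N). Setting ∂π_N/∂q_N = 0: 172 - 2q_N - (q_E + q_C) = 0.
Corvus's first-order condition: 184 - 2q_C - (q_E + q_N) = 0.
Adding the 3 conditions: 560 − 2Q − 2Q = 0, i.e. Q = 140.
Back-substituting: q_E = (204 − 140) = 64, q_N = (172 − 140) = 32, q_C = (184 − 140) = 44.
Price P = 216 - 140 = 76.
Corvus's profit: (76 - 32)·44 = 1936.

1936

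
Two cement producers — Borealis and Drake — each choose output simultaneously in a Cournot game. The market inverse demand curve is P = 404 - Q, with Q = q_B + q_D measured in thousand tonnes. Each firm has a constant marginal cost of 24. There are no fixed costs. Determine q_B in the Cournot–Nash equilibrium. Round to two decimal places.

A representative firm's profit is π_i = q_i(404 - Q) - 24q_i.
First-order condition (treating rivals' output as given): 380 - 2q_i - q_j = 0.
With identical firms every q_j equals q_i, so q_j = q_i and 380 = 3q_i, giving q_i = 380/3.

126.67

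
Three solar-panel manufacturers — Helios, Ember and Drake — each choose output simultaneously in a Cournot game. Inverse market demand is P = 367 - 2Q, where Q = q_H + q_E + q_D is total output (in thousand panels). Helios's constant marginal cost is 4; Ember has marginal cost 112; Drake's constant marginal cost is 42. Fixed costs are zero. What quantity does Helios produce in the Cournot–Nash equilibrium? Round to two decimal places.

Helios's profit: π_H = (367 - 2Q)q_H - (4q_H). Setting ∂π_H/∂q_H = 0: 363 - 4q_H - 2(q_E + q_D) = 0.
Ember's first-order condition: 255 - 4q_E - 2(q_H + q_D) = 0.
Drake's first-order condition: 325 - 4q_D - 2(q_H + q_E) = 0.
Summing all 3 equations gives 943 − 8Q = 0, hence Q = 943/8.
Back-substituting: q_H = (363 − 943/4)/2 = 509/8, q_E = (255 − 943/4)/2 = 77/8, q_D = (325 − 943/4)/2 = 357/8.

63.63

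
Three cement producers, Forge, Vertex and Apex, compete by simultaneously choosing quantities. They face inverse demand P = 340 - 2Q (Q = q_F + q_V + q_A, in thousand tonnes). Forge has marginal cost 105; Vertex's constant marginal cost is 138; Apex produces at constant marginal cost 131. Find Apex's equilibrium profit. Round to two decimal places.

1128.13

Forge's profit: π_F = (340 - 2Q)q_F - (105q_F). Setting ∂π_F/∂q_F = 0: 235 - 4q_F - 2(q_V + q_A) = 0.
Vertex's profit: π_V = (340 - 2Q)q_V - (138q_V). Setting ∂π_V/∂q_V = 0: 202 - 4q_V - 2(q_F + q_A) = 0.
Apex's first-order condition: 209 - 4q_A - 2(q_F + q_V) = 0.
Adding the 3 conditions: 646 − 4Q − 4Q = 0, i.e. Q = 323/4.
Back-substituting: q_F = (235 − 323/2)/2 = 147/4, q_V = (202 − 323/2)/2 = 81/4, q_A = (209 − 323/2)/2 = 95/4.
Price P = 340 - 2·(323/4) = 357/2.
Apex's profit: (357/2 - 131)·(95/4) = 1128.1250.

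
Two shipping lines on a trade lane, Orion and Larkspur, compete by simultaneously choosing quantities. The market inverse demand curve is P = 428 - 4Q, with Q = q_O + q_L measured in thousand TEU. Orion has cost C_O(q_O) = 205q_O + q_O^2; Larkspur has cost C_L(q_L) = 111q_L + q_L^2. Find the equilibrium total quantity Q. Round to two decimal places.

38.57

Orion's profit: π_O = (428 - 4Q)q_O - (205q_O + q_O²). Setting ∂π_O/∂q_O = 0: 223 - 10q_O - 4(q_L) = 0.
Larkspur's first-order condition: 317 - 10q_L - 4(q_O) = 0.
So q_O = (223 - 4q_L)/10 and q_L = (317 - 4q_O)/10.
Substituting one into the other gives q_O = 481/42 and q_L = 1139/42.
Total output Q = 481/42 + 1139/42 = 270/7.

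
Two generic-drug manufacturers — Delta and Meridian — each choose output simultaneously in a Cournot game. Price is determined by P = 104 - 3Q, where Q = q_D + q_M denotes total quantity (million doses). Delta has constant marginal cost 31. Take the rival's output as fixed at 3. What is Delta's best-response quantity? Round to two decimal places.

With the rival's output fixed at 3, Delta's profit is π_D = (104 - 3·3 - 3q_D)q_D - (31q_D) = (95 - 3q_D)q_D - (31q_D).
∂π_D/∂q_D = 64 - 6q_D = 0, so q_D = 32/3.

10.67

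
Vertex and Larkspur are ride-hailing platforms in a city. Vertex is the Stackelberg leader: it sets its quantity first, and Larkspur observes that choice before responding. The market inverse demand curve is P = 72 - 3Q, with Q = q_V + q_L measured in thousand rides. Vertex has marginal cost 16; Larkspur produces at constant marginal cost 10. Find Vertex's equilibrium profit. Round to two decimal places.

104.17

The follower Larkspur best-responds to any q_V: π_L = (72 - 3Q)q_L - 10q_L.
∂π_L/∂q_L = 62 - 3q_V - 6q_L = 0 gives the reaction function q_L = (62 - 3q_V)/6.
The leader anticipates this reaction. Substituting into P = 72 - 3Q gives P = 41 - (3/2)q_V, so π_V = (41 - (3/2)q_V)q_V - 16q_V.
Leader FOC: 25 - 3q_V = 0, so q_V = 25/3.
Then q_L = (62 - 3·(25/3))/6 = 37/6.
Price P = 72 - 3·(29/2) = 57/2.
Vertex's profit: (57/2 - 16)·(25/3) = 625/6.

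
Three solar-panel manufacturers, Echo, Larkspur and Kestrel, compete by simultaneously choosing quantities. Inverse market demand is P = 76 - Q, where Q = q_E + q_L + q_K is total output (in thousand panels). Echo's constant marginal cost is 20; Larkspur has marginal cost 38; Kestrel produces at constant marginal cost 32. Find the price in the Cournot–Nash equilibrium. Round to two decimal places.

41.50

Echo's profit: π_E = (76 - Q)q_E - (20q_E). Setting ∂π_E/∂q_E = 0: 56 - 2q_E - (q_L + q_K) = 0.
Larkspur's profit: π_L = (76 - Q)q_L - (38q_L). Setting ∂π_L/∂q_L = 0: 38 - 2q_L - (q_E + q_K) = 0.
Kestrel's profit: π_K = (76 - Q)q_K - (32q_K). Setting ∂π_K/∂q_K = 0: 44 - 2q_K - (q_E + q_L) = 0.
Summing all 3 equations gives 138 − 4Q = 0, hence Q = 69/2.
Back-substituting: q_E = (56 − 69/2) = 43/2, q_L = (38 − 69/2) = 7/2, q_K = (44 − 69/2) = 19/2.
Total output Q = 69/2, so price P = 76 - 69/2 = 83/2.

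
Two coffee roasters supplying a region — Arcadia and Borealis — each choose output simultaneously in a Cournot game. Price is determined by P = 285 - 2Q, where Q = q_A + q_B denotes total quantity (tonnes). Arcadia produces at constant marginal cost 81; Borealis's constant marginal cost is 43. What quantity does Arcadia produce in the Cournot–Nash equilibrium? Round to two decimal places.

Arcadia's profit: π_A = (285 - 2Q)q_A - (81q_A). Setting ∂π_A/∂q_A = 0: 204 - 4q_A - 2(q_B) = 0.
Borealis's profit: π_B = (285 - 2Q)q_B - (43q_B). Setting ∂π_B/∂q_B = 0: 242 - 4q_B - 2(q_A) = 0.
Rearranging gives the reaction functions q_A = (204 - 2q_B)/4 and q_B = (242 - 2q_A)/4.
Solving the pair: q_A = 83/3, q_B = 140/3.

27.67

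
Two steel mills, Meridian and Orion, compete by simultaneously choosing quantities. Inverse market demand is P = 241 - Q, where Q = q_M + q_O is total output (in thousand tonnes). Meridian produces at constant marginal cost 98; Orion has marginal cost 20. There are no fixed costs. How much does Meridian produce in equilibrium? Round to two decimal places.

21.67

Meridian's profit: π_M = (241 - Q)q_M - (98q_M). Setting ∂π_M/∂q_M = 0: 143 - 2q_M - (q_O) = 0.
Orion's profit: π_O = (241 - Q)q_O - (20q_O). Setting ∂π_O/∂q_O = 0: 221 - 2q_O - (q_M) = 0.
Best responses: q_M = (143 - q_O)/2, q_O = (221 - q_M)/2.
Solving the pair: q_M = 65/3, q_O = 299/3.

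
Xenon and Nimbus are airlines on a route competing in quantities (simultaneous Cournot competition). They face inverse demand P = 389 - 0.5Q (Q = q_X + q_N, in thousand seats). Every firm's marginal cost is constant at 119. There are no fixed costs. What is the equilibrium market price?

209

A representative firm's profit is π_i = q_i(389 - 0.5Q) - 119q_i.
First-order condition (treating rivals' output as given): 270 - q_i - (1/2)q_j = 0.
With identical firms every q_j equals q_i, so q_j = q_i and 270 = (3/2)q_i, giving q_i = 180.
Total output Q = 360, so price P = 389 - (1/2)·360 = 209.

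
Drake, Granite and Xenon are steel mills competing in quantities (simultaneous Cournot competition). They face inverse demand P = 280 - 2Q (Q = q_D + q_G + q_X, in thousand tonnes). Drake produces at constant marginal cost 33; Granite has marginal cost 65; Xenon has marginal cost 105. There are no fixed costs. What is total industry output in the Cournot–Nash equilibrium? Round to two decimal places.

Drake's profit: π_D = (280 - 2Q)q_D - (33q_D). Setting ∂π_D/∂q_D = 0: 247 - 4q_D - 2(q_G + q_X) = 0.
Granite's first-order condition: 215 - 4q_G - 2(q_D + q_X) = 0.
Xenon's first-order condition: 175 - 4q_X - 2(q_D + q_G) = 0.
Summing all 3 equations gives 637 − 8Q = 0, hence Q = 637/8.
Back-substituting: q_D = (247 − 637/4)/2 = 351/8, q_G = (215 − 637/4)/2 = 223/8, q_X = (175 − 637/4)/2 = 63/8.
Total output Q = 351/8 + 223/8 + 63/8 = 637/8.

79.63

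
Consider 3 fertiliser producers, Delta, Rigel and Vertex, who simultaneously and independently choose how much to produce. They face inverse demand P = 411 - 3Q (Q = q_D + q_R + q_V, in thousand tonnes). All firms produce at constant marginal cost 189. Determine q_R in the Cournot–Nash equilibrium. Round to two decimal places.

A representative firm's profit is π_i = q_i(411 - 3Q) - 189q_i.
Setting ∂π_i/∂q_i = 0 with rivals' quantities fixed: 222 - 6q_i - 3·Σ_{j≠i} q_j = 0.
With identical firms every q_j equals q_i, so Σ_{j≠i} q_j = 2q_i and 222 = 12q_i, giving q_i = 37/2.

18.50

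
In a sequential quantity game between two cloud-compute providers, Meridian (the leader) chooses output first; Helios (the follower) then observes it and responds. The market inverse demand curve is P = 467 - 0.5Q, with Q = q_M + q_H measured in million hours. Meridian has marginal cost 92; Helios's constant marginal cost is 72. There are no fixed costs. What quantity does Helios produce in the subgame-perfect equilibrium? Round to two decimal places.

Solve by backward induction. Given q_M, the follower Helios maximises π_H = (467 - (1/2)q_M - (1/2)q_H)q_H - 72q_H.
∂π_H/∂q_H = 395 - (1/2)q_M - q_H = 0 gives the reaction function q_H = (395 - (1/2)q_M).
The leader anticipates this reaction. Substituting into P = 467 - 0.5Q gives P = 539/2 - (1/4)q_M, so π_M = (539/2 - (1/4)q_M)q_M - 92q_M.
The leader's first-order condition 355/2 - (1/2)q_M = 0 yields q_M = 355.
Then q_H = (395 - (1/2)·355) = 435/2.

217.50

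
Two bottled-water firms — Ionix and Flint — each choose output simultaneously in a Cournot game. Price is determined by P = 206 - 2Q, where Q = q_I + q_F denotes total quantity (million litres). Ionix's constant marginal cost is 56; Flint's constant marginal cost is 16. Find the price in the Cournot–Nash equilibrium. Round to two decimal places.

Ionix's profit: π_I = (206 - 2Q)q_I - (56q_I). Setting ∂π_I/∂q_I = 0: 150 - 4q_I - 2(q_F) = 0.
Flint's profit: π_F = (206 - 2Q)q_F - (16q_F). Setting ∂π_F/∂q_F = 0: 190 - 4q_F - 2(q_I) = 0.
So q_I = (150 - 2q_F)/4 and q_F = (190 - 2q_I)/4.
Substituting one into the other gives q_I = 55/3 and q_F = 115/3.
Total output Q = 170/3, so price P = 206 - 2·(170/3) = 278/3.

92.67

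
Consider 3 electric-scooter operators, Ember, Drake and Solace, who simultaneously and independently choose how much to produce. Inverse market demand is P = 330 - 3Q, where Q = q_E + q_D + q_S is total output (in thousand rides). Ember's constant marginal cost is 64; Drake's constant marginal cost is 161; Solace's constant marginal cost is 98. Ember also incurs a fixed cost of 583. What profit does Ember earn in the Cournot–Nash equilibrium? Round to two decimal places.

2700.52

Ember's profit: π_E = (330 - 3Q)q_E - (64q_E). Setting ∂π_E/∂q_E = 0: 266 - 6q_E - 3(q_D + q_S) = 0.
Drake's first-order condition: 169 - 6q_D - 3(q_E + q_S) = 0.
Solace's profit: π_S = (330 - 3Q)q_S - (98q_S). Setting ∂π_S/∂q_S = 0: 232 - 6q_S - 3(q_E + q_D) = 0.
Adding the 3 conditions: 667 − 6Q − 6Q = 0, i.e. Q = 667/12.
Back-substituting: q_E = (266 − 667/4)/3 = 397/12, q_D = (169 − 667/4)/3 = 3/4, q_S = (232 − 667/4)/3 = 87/4.
Price P = 330 - 3·(667/12) = 653/4.
Ember's profit: (653/4 - 64)·(397/12) - 583 = 2700.5208.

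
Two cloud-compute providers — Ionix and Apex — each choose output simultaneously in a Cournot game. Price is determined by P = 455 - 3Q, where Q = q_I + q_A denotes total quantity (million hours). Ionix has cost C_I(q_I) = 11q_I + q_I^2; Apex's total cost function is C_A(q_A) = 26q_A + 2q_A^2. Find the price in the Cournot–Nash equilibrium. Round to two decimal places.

233.04

Ionix's profit: π_I = (455 - 3Q)q_I - (11q_I + q_I²). Setting ∂π_I/∂q_I = 0: 444 - 8q_I - 3(q_A) = 0.
Apex's first-order condition: 429 - 10q_A - 3(q_I) = 0.
Best responses: q_I = (444 - 3q_A)/8, q_A = (429 - 3q_I)/10.
Solving the pair: q_I = 44.4085, q_A = 29.5775.
Total output Q = 73.9859, so price P = 455 - 3·73.9859 = 233.0423.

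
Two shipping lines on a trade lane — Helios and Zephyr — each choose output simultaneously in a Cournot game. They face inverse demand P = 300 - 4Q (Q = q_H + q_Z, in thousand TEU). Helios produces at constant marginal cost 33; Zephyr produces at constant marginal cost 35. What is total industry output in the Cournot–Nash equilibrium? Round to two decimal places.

Helios's profit: π_H = (300 - 4Q)q_H - (33q_H). Setting ∂π_H/∂q_H = 0: 267 - 8q_H - 4(q_Z) = 0.
Zephyr's first-order condition: 265 - 8q_Z - 4(q_H) = 0.
Rearranging gives the reaction functions q_H = (267 - 4q_Z)/8 and q_Z = (265 - 4q_H)/8.
Solving the pair: q_H = 269/12, q_Z = 263/12.
Total output Q = 269/12 + 263/12 = 133/3.

44.33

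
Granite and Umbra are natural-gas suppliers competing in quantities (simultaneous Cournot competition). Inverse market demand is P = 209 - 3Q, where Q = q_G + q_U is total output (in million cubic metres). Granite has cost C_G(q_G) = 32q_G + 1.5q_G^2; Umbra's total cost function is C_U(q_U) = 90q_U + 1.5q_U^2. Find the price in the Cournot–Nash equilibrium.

Granite's profit: π_G = (209 - 3Q)q_G - (32q_G + (3/2)q_G²). Setting ∂π_G/∂q_G = 0: 177 - 9q_G - 3(q_U) = 0.
Umbra's first-order condition: 119 - 9q_U - 3(q_G) = 0.
So q_G = (177 - 3q_U)/9 and q_U = (119 - 3q_G)/9.
Substituting one into the other gives q_G = 103/6 and q_U = 15/2.
Total output Q = 74/3, so price P = 209 - 3·(74/3) = 135.

135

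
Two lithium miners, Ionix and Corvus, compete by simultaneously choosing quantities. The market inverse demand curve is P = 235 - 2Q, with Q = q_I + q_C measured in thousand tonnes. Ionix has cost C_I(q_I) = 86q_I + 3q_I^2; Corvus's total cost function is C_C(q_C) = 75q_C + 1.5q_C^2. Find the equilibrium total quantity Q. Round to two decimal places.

Ionix's profit: π_I = (235 - 2Q)q_I - (86q_I + 3q_I²). Setting ∂π_I/∂q_I = 0: 149 - 10q_I - 2(q_C) = 0.
Corvus's first-order condition: 160 - 7q_C - 2(q_I) = 0.
Rearranging gives the reaction functions q_I = (149 - 2q_C)/10 and q_C = (160 - 2q_I)/7.
Substituting one into the other gives q_I = 241/22 and q_C = 217/11.
Total output Q = 241/22 + 217/11 = 675/22.

30.68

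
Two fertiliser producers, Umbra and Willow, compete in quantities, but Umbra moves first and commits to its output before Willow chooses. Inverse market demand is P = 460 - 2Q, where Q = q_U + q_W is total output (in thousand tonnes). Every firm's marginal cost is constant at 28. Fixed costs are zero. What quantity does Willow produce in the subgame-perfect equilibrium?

The follower Willow best-responds to any q_U: π_W = (460 - 2Q)q_W - 28q_W.
Follower FOC: 432 - 2q_U - 4q_W = 0, so q_W(q_U) = (432 - 2q_U)/4.
Umbra substitutes q_W(q_U) into its own profit: π_U = q_U(460 - 2q_U - (432 - 2q_U)/2) - 28q_U = (244 - q_U)q_U - 28q_U.
Maximising: ∂π_U/∂q_U = 216 - 2q_U = 0, giving q_U = 108.
Then q_W = (432 - 2·108)/4 = 54.

54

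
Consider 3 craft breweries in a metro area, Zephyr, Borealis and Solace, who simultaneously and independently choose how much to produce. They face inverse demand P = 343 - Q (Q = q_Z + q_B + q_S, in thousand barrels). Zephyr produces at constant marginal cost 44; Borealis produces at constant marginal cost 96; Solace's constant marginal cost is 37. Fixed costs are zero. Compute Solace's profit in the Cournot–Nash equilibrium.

Zephyr's profit: π_Z = (343 - Q)q_Z - (44q_Z). Setting ∂π_Z/∂q_Z = 0: 299 - 2q_Z - (q_B + q_S) = 0.
Borealis's first-order condition: 247 - 2q_B - (q_Z + q_S) = 0.
Solace's profit: π_S = (343 - Q)q_S - (37q_S). Setting ∂π_S/∂q_S = 0: 306 - 2q_S - (q_Z + q_B) = 0.
Adding the 3 first-order conditions: 852 − 4Q = 0, so Q = 213.
Back-substituting: q_Z = (299 − 213) = 86, q_B = (247 − 213) = 34, q_S = (306 − 213) = 93.
Price P = 343 - 213 = 130.
Solace's profit: (130 - 37)·93 = 8649.

8649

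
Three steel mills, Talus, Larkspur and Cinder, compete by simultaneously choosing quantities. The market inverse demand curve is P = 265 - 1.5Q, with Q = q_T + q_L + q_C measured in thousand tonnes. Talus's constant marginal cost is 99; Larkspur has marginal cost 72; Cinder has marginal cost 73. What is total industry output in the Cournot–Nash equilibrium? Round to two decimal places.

Talus's profit: π_T = (265 - 1.5Q)q_T - (99q_T). Setting ∂π_T/∂q_T = 0: 166 - 3q_T - (3/2)(q_L + q_C) = 0.
Larkspur's first-order condition: 193 - 3q_L - (3/2)(q_T + q_C) = 0.
Cinder's first-order condition: 192 - 3q_C - (3/2)(q_T + q_L) = 0.
Adding the 3 conditions: 551 − 3Q − 3Q = 0, i.e. Q = 551/6.
Back-substituting: q_T = (166 − 551/4)/(3/2) = 113/6, q_L = (193 − 551/4)/(3/2) = 221/6, q_C = (192 − 551/4)/(3/2) = 217/6.
Total output Q = 113/6 + 221/6 + 217/6 = 551/6.

91.83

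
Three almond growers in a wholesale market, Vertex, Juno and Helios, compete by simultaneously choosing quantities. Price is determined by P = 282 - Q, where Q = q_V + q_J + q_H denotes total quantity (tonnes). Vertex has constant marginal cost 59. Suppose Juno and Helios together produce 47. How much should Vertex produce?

88

With rivals' combined output fixed at 47, Vertex's profit is π_V = (282 - 47 - q_V)q_V - (59q_V) = (235 - q_V)q_V - (59q_V).
∂π_V/∂q_V = 176 - 2q_V = 0, so q_V = 88.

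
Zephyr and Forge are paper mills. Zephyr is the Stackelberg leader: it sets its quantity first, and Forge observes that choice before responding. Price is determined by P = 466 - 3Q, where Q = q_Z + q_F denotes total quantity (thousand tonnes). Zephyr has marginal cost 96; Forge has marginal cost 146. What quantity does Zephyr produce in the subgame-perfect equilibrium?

The follower Forge best-responds to any q_Z: π_F = (466 - 3Q)q_F - 146q_F.
Follower FOC: 320 - 3q_Z - 6q_F = 0, so q_F(q_Z) = (320 - 3q_Z)/6.
The leader anticipates this reaction. Substituting into P = 466 - 3Q gives P = 306 - (3/2)q_Z, so π_Z = (306 - (3/2)q_Z)q_Z - 96q_Z.
The leader's first-order condition 210 - 3q_Z = 0 yields q_Z = 70.
Then q_F = (320 - 3·70)/6 = 55/3.

70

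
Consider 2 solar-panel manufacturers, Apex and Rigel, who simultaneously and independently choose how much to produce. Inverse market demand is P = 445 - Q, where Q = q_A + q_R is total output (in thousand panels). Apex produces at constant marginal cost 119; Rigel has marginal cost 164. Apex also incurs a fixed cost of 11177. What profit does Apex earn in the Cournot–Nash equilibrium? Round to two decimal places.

Apex's profit: π_A = (445 - Q)q_A - (119q_A). Setting ∂π_A/∂q_A = 0: 326 - 2q_A - (q_R) = 0.
Rigel's profit: π_R = (445 - Q)q_R - (164q_R). Setting ∂π_R/∂q_R = 0: 281 - 2q_R - (q_A) = 0.
So q_A = (326 - q_R)/2 and q_R = (281 - q_A)/2.
Substituting one into the other gives q_A = 371/3 and q_R = 236/3.
Price P = 445 - 607/3 = 728/3.
Apex's profit: (728/3 - 119)·(371/3) - 11177 = 4116.4444.

4116.44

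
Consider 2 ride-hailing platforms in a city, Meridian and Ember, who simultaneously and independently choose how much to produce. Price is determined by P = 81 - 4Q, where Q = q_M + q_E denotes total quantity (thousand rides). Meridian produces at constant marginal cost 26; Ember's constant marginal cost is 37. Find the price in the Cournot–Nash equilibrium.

Meridian's profit: π_M = (81 - 4Q)q_M - (26q_M). Setting ∂π_M/∂q_M = 0: 55 - 8q_M - 4(q_E) = 0.
Ember's profit: π_E = (81 - 4Q)q_E - (37q_E). Setting ∂π_E/∂q_E = 0: 44 - 8q_E - 4(q_M) = 0.
So q_M = (55 - 4q_E)/8 and q_E = (44 - 4q_M)/8.
Solving the pair: q_M = 11/2, q_E = 11/4.
Total output Q = 33/4, so price P = 81 - 4·(33/4) = 48.

48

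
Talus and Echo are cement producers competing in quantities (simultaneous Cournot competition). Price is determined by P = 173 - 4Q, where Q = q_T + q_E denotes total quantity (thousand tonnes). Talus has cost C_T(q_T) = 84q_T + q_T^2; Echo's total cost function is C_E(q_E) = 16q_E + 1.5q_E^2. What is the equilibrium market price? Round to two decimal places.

Talus's profit: π_T = (173 - 4Q)q_T - (84q_T + q_T²). Setting ∂π_T/∂q_T = 0: 89 - 10q_T - 4(q_E) = 0.
Echo's profit: π_E = (173 - 4Q)q_E - (16q_E + (3/2)q_E²). Setting ∂π_E/∂q_E = 0: 157 - 11q_E - 4(q_T) = 0.
So q_T = (89 - 4q_E)/10 and q_E = (157 - 4q_T)/11.
Solving the pair: q_T = 351/94, q_E = 607/47.
Total output Q = 1565/94, so price P = 173 - 4·(1565/94) = 106.4043.

106.40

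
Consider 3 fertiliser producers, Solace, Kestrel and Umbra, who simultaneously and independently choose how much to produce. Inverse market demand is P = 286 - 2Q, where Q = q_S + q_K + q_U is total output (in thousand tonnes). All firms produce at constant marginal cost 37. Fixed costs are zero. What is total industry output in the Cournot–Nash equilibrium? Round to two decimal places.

93.38

A representative firm's profit is π_i = q_i(286 - 2Q) - 37q_i.
Setting ∂π_i/∂q_i = 0 with rivals' quantities fixed: 249 - 4q_i - 2·Σ_{j≠i} q_j = 0.
By symmetry each firm produces the same amount; substituting Σ_{j≠i} q_j = 2q_i yields q_i = 249/8.
Total output Q = 249/8 + 249/8 + 249/8 = 747/8.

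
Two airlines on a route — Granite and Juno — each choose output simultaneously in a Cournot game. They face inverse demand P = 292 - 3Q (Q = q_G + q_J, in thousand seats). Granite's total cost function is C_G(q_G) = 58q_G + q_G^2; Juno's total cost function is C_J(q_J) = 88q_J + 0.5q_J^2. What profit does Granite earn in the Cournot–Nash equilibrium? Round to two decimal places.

1906.16

Granite's profit: π_G = (292 - 3Q)q_G - (58q_G + q_G²). Setting ∂π_G/∂q_G = 0: 234 - 8q_G - 3(q_J) = 0.
Juno's profit: π_J = (292 - 3Q)q_J - (88q_J + (1/2)q_J²). Setting ∂π_J/∂q_J = 0: 204 - 7q_J - 3(q_G) = 0.
Best responses: q_G = (234 - 3q_J)/8, q_J = (204 - 3q_G)/7.
Solving the pair: q_G = 1026/47, q_J = 930/47.
Price P = 292 - 3·(1956/47) = 167.1489.
Granite's profit: 167.1489·(1026/47) - 58·(1026/47) - (1026/47)² = 1906.1584.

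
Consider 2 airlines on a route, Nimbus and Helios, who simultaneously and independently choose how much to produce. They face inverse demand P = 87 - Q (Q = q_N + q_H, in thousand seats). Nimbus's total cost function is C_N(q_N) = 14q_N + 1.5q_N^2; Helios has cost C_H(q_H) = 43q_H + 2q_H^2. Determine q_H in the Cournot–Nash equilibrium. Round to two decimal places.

5.07

Nimbus's profit: π_N = (87 - Q)q_N - (14q_N + (3/2)q_N²). Setting ∂π_N/∂q_N = 0: 73 - 5q_N - (q_H) = 0.
Helios's first-order condition: 44 - 6q_H - (q_N) = 0.
Best responses: q_N = (73 - q_H)/5, q_H = (44 - q_N)/6.
Solving the pair: q_N = 394/29, q_H = 147/29.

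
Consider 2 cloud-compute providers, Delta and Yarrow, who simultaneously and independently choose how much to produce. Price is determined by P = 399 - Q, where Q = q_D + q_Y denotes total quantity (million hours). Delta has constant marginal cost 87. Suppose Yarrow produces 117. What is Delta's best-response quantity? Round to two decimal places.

97.50

With the rival's output fixed at 117, Delta's profit is π_D = (399 - 117 - q_D)q_D - (87q_D) = (282 - q_D)q_D - (87q_D).
∂π_D/∂q_D = 195 - 2q_D = 0, so q_D = 195/2.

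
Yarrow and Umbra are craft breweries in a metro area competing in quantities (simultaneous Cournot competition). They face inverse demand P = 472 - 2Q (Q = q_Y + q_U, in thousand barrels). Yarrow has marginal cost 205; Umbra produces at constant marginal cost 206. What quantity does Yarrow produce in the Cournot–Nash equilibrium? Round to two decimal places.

Yarrow's profit: π_Y = (472 - 2Q)q_Y - (205q_Y). Setting ∂π_Y/∂q_Y = 0: 267 - 4q_Y - 2(q_U) = 0.
Umbra's first-order condition: 266 - 4q_U - 2(q_Y) = 0.
Rearranging gives the reaction functions q_Y = (267 - 2q_U)/4 and q_U = (266 - 2q_Y)/4.
Solving the pair: q_Y = 134/3, q_U = 265/6.

44.67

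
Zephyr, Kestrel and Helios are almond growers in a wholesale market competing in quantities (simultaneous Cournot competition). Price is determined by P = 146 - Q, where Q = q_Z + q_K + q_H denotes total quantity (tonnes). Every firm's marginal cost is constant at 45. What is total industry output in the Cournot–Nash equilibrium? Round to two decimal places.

75.75

A representative firm's profit is π_i = q_i(146 - Q) - 45q_i.
Setting ∂π_i/∂q_i = 0 with rivals' quantities fixed: 101 - 2q_i - Σ_{j≠i} q_j = 0.
By symmetry each firm produces the same amount; substituting Σ_{j≠i} q_j = 2q_i yields q_i = 101/4.
Total output Q = 101/4 + 101/4 + 101/4 = 303/4.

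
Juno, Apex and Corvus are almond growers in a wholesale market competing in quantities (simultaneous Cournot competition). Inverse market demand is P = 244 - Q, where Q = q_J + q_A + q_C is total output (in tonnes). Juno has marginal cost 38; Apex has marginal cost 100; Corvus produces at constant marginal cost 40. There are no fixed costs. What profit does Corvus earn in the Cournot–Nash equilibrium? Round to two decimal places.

Juno's profit: π_J = (244 - Q)q_J - (38q_J). Setting ∂π_J/∂q_J = 0: 206 - 2q_J - (q_A + q_C) = 0.
Apex's first-order condition: 144 - 2q_A - (q_J + q_C) = 0.
Corvus's profit: π_C = (244 - Q)q_C - (40q_C). Setting ∂π_C/∂q_C = 0: 204 - 2q_C - (q_J + q_A) = 0.
Summing all 3 equations gives 554 − 4Q = 0, hence Q = 277/2.
Back-substituting: q_J = (206 − 277/2) = 135/2, q_A = (144 − 277/2) = 11/2, q_C = (204 − 277/2) = 131/2.
Price P = 244 - 277/2 = 211/2.
Corvus's profit: (211/2 - 40)·(131/2) = 4290.2500.

4290.25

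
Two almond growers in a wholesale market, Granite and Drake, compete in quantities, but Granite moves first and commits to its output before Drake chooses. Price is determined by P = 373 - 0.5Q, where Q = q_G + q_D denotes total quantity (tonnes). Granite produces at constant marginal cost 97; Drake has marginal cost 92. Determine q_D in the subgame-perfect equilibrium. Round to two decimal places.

Solve by backward induction. Given q_G, the follower Drake maximises π_D = (373 - (1/2)q_G - (1/2)q_D)q_D - 92q_D.
Setting the follower's marginal profit to zero, 281 - (1/2)q_G - q_D = 0, i.e. q_D = (281 - (1/2)q_G).
The leader anticipates this reaction. Substituting into P = 373 - 0.5Q gives P = 465/2 - (1/4)q_G, so π_G = (465/2 - (1/4)q_G)q_G - 97q_G.
Maximising: ∂π_G/∂q_G = 271/2 - (1/2)q_G = 0, giving q_G = 271.
Then q_D = (281 - (1/2)·271) = 291/2.

145.50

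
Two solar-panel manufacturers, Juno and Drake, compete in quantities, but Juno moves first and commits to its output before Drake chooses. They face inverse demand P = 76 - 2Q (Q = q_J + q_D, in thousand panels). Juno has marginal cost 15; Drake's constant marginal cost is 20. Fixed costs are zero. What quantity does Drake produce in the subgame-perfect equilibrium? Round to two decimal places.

5.75

Solve by backward induction. Given q_J, the follower Drake maximises π_D = (76 - 2q_J - 2q_D)q_D - 20q_D.
∂π_D/∂q_D = 56 - 2q_J - 4q_D = 0 gives the reaction function q_D = (56 - 2q_J)/4.
Juno substitutes q_D(q_J) into its own profit: π_J = q_J(76 - 2q_J - (56 - 2q_J)/2) - 15q_J = (48 - q_J)q_J - 15q_J.
Leader FOC: 33 - 2q_J = 0, so q_J = 33/2.
Then q_D = (56 - 2·(33/2))/4 = 23/4.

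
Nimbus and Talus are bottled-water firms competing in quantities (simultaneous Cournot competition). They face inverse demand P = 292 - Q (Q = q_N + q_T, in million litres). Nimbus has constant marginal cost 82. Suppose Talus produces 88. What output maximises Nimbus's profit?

With the rival's output fixed at 88, Nimbus's profit is π_N = (292 - 88 - q_N)q_N - (82q_N) = (204 - q_N)q_N - (82q_N).
∂π_N/∂q_N = 122 - 2q_N = 0, so q_N = 61.

61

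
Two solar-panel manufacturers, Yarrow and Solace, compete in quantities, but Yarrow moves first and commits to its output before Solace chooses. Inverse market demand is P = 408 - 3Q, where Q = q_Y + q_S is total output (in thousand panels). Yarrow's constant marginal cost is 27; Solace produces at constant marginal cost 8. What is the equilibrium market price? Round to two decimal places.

117.50

Solve by backward induction. Given q_Y, the follower Solace maximises π_S = (408 - 3q_Y - 3q_S)q_S - 8q_S.
Setting the follower's marginal profit to zero, 400 - 3q_Y - 6q_S = 0, i.e. q_S = (400 - 3q_Y)/6.
Yarrow substitutes q_S(q_Y) into its own profit: π_Y = q_Y(408 - 3q_Y - (400 - 3q_Y)/2) - 27q_Y = (208 - (3/2)q_Y)q_Y - 27q_Y.
The leader's first-order condition 181 - 3q_Y = 0 yields q_Y = 181/3.
Then q_S = (400 - 3·(181/3))/6 = 73/2.
Total output Q = 581/6, so price P = 408 - 3·(581/6) = 235/2.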